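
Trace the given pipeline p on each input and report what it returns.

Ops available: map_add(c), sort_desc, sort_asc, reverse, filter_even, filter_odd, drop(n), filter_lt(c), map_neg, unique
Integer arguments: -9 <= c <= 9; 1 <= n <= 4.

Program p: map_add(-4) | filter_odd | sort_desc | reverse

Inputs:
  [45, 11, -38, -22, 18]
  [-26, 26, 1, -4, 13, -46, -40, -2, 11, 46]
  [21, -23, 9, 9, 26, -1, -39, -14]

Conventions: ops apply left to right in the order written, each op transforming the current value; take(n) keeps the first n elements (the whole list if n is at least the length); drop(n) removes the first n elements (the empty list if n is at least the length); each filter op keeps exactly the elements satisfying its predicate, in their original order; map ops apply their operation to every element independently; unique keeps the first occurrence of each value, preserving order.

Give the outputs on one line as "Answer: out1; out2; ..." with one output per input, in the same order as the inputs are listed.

Execution, op by op:
  [45, 11, -38, -22, 18] -> [41, 7, -42, -26, 14] -> [41, 7] -> [41, 7] -> [7, 41]
  [-26, 26, 1, -4, 13, -46, -40, -2, 11, 46] -> [-30, 22, -3, -8, 9, -50, -44, -6, 7, 42] -> [-3, 9, 7] -> [9, 7, -3] -> [-3, 7, 9]
  [21, -23, 9, 9, 26, -1, -39, -14] -> [17, -27, 5, 5, 22, -5, -43, -18] -> [17, -27, 5, 5, -5, -43] -> [17, 5, 5, -5, -27, -43] -> [-43, -27, -5, 5, 5, 17]

[7, 41]; [-3, 7, 9]; [-43, -27, -5, 5, 5, 17]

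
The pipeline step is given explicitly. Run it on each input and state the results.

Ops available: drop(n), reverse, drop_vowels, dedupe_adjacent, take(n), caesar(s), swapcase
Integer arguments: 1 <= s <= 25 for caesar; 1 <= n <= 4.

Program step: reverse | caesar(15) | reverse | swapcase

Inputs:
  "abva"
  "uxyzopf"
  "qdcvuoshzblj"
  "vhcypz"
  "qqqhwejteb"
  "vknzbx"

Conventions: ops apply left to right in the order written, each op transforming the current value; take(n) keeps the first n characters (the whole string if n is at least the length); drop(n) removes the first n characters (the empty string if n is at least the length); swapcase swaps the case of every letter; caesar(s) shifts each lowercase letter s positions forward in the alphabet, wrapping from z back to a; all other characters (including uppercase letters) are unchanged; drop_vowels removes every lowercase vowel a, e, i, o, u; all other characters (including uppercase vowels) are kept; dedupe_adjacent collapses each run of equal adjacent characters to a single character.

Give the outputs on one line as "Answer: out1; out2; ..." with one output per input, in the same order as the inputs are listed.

"PQKP"; "JMNODEU"; "FSRKJDHWOQAY"; "KWRNEO"; "FFFWLTYITQ"; "KZCOQM"

Execution, op by op:
  "abva" -> "avba" -> "pkqp" -> "pqkp" -> "PQKP"
  "uxyzopf" -> "fpozyxu" -> "uedonmj" -> "jmnodeu" -> "JMNODEU"
  "qdcvuoshzblj" -> "jlbzhsouvcdq" -> "yaqowhdjkrsf" -> "fsrkjdhwoqay" -> "FSRKJDHWOQAY"
  "vhcypz" -> "zpychv" -> "oenrwk" -> "kwrneo" -> "KWRNEO"
  "qqqhwejteb" -> "betjewhqqq" -> "qtiytlwfff" -> "fffwltyitq" -> "FFFWLTYITQ"
  "vknzbx" -> "xbznkv" -> "mqoczk" -> "kzcoqm" -> "KZCOQM"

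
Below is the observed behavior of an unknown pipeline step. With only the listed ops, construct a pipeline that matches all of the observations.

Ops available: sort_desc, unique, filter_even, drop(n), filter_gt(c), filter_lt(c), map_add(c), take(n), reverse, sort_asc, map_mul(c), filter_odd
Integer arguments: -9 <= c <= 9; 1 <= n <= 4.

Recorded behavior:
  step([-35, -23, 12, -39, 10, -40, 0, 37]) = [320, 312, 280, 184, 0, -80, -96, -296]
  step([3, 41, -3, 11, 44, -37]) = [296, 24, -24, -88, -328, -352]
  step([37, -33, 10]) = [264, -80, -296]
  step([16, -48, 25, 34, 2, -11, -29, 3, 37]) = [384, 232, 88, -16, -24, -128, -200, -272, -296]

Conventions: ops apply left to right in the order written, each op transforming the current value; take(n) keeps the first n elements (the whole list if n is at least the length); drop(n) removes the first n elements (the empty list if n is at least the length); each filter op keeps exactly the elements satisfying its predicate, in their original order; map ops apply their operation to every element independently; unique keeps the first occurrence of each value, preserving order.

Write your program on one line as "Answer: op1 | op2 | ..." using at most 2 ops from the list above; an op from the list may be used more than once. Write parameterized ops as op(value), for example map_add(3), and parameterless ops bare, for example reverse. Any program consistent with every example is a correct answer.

map_mul(-8) | sort_desc

Check, running the answer program on each example:
  [-35, -23, 12, -39, 10, -40, 0, 37] -> [280, 184, -96, 312, -80, 320, 0, -296] -> [320, 312, 280, 184, 0, -80, -96, -296]
  [3, 41, -3, 11, 44, -37] -> [-24, -328, 24, -88, -352, 296] -> [296, 24, -24, -88, -328, -352]
  [37, -33, 10] -> [-296, 264, -80] -> [264, -80, -296]
  [16, -48, 25, 34, 2, -11, -29, 3, 37] -> [-128, 384, -200, -272, -16, 88, 232, -24, -296] -> [384, 232, 88, -16, -24, -128, -200, -272, -296]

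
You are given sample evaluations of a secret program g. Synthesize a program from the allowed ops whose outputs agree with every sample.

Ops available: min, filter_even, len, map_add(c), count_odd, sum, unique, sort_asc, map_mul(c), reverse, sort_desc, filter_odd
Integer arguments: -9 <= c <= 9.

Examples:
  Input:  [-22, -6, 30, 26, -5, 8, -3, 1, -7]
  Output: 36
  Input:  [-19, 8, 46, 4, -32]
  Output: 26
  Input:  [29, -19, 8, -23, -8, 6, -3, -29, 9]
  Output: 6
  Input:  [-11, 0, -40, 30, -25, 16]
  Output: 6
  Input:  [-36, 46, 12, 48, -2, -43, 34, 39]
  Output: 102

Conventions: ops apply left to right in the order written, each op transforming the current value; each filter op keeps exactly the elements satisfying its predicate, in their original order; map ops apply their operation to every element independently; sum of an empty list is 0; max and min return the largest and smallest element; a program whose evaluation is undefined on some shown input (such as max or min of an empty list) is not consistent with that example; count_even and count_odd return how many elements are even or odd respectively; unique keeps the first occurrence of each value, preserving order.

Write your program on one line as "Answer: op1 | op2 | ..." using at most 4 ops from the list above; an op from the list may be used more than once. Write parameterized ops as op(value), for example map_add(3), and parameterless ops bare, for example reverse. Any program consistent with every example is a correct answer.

filter_even | sort_asc | sum

Check, running the answer program on each example:
  [-22, -6, 30, 26, -5, 8, -3, 1, -7] -> [-22, -6, 30, 26, 8] -> [-22, -6, 8, 26, 30] -> 36
  [-19, 8, 46, 4, -32] -> [8, 46, 4, -32] -> [-32, 4, 8, 46] -> 26
  [29, -19, 8, -23, -8, 6, -3, -29, 9] -> [8, -8, 6] -> [-8, 6, 8] -> 6
  [-11, 0, -40, 30, -25, 16] -> [0, -40, 30, 16] -> [-40, 0, 16, 30] -> 6
  [-36, 46, 12, 48, -2, -43, 34, 39] -> [-36, 46, 12, 48, -2, 34] -> [-36, -2, 12, 34, 46, 48] -> 102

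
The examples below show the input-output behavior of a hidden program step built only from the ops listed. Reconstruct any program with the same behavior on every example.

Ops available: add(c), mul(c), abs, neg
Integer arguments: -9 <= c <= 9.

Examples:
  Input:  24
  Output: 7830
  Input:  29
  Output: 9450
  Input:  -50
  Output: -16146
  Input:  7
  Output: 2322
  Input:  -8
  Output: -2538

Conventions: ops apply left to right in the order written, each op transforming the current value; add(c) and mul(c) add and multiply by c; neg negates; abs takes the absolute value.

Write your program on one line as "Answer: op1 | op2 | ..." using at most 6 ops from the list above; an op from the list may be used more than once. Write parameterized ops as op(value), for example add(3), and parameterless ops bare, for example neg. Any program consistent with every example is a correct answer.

mul(-1) | mul(4) | neg | mul(-9) | add(-6) | mul(-9)

Check, running the answer program on each example:
  24 -> -24 -> -96 -> 96 -> -864 -> -870 -> 7830
  29 -> -29 -> -116 -> 116 -> -1044 -> -1050 -> 9450
  -50 -> 50 -> 200 -> -200 -> 1800 -> 1794 -> -16146
  7 -> -7 -> -28 -> 28 -> -252 -> -258 -> 2322
  -8 -> 8 -> 32 -> -32 -> 288 -> 282 -> -2538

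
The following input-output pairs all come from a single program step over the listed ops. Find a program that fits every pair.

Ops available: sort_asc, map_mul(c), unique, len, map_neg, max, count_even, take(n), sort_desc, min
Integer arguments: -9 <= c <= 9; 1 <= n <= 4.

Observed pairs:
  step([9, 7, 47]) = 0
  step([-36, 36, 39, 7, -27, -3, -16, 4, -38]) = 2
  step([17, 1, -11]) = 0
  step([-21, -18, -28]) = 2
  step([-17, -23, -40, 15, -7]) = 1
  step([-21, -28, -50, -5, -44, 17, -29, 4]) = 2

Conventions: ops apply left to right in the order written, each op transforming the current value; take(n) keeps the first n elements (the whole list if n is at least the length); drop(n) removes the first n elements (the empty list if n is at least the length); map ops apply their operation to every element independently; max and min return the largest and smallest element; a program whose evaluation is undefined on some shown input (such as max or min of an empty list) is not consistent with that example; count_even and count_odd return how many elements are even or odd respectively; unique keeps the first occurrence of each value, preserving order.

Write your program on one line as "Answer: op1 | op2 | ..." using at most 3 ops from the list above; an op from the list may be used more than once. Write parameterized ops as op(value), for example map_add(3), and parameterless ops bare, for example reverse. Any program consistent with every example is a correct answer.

take(4) | map_neg | count_even

Check, running the answer program on each example:
  [9, 7, 47] -> [9, 7, 47] -> [-9, -7, -47] -> 0
  [-36, 36, 39, 7, -27, -3, -16, 4, -38] -> [-36, 36, 39, 7] -> [36, -36, -39, -7] -> 2
  [17, 1, -11] -> [17, 1, -11] -> [-17, -1, 11] -> 0
  [-21, -18, -28] -> [-21, -18, -28] -> [21, 18, 28] -> 2
  [-17, -23, -40, 15, -7] -> [-17, -23, -40, 15] -> [17, 23, 40, -15] -> 1
  [-21, -28, -50, -5, -44, 17, -29, 4] -> [-21, -28, -50, -5] -> [21, 28, 50, 5] -> 2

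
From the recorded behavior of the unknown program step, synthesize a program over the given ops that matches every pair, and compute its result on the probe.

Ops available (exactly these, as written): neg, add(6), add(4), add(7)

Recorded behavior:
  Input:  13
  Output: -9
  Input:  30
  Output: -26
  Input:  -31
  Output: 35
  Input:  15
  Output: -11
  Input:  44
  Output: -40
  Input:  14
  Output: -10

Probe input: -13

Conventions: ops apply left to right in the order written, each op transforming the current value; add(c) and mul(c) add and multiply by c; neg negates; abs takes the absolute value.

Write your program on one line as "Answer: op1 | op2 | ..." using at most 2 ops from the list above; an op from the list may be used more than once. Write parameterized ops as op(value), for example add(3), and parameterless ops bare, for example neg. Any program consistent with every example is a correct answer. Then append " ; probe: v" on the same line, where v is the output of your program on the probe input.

neg | add(4) ; probe: 17

Check, running the answer program on each example:
  13 -> -13 -> -9
  30 -> -30 -> -26
  -31 -> 31 -> 35
  15 -> -15 -> -11
  44 -> -44 -> -40
  14 -> -14 -> -10
  probe: -13 -> 13 -> 17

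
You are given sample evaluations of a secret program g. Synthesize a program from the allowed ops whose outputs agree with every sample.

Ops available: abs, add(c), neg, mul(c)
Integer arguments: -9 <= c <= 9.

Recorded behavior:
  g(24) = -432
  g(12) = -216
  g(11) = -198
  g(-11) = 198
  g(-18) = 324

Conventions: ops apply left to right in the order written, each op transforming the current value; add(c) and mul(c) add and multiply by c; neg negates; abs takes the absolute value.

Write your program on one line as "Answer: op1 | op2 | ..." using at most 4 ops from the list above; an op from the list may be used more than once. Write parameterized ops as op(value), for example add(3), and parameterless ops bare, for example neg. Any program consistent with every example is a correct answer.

neg | mul(-3) | mul(-6)

Check, running the answer program on each example:
  24 -> -24 -> 72 -> -432
  12 -> -12 -> 36 -> -216
  11 -> -11 -> 33 -> -198
  -11 -> 11 -> -33 -> 198
  -18 -> 18 -> -54 -> 324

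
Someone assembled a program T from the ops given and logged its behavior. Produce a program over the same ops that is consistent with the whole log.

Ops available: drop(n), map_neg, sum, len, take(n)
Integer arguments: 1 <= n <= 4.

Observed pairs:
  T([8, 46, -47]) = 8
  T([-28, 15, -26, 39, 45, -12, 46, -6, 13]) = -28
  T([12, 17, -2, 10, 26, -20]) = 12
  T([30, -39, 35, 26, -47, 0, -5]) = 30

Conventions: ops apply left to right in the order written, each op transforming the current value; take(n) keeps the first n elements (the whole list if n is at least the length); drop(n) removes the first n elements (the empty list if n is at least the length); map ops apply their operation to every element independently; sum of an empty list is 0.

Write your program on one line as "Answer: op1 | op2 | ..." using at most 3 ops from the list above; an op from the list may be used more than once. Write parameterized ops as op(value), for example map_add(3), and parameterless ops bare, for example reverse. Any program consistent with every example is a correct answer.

take(3) | take(1) | sum

Check, running the answer program on each example:
  [8, 46, -47] -> [8, 46, -47] -> [8] -> 8
  [-28, 15, -26, 39, 45, -12, 46, -6, 13] -> [-28, 15, -26] -> [-28] -> -28
  [12, 17, -2, 10, 26, -20] -> [12, 17, -2] -> [12] -> 12
  [30, -39, 35, 26, -47, 0, -5] -> [30, -39, 35] -> [30] -> 30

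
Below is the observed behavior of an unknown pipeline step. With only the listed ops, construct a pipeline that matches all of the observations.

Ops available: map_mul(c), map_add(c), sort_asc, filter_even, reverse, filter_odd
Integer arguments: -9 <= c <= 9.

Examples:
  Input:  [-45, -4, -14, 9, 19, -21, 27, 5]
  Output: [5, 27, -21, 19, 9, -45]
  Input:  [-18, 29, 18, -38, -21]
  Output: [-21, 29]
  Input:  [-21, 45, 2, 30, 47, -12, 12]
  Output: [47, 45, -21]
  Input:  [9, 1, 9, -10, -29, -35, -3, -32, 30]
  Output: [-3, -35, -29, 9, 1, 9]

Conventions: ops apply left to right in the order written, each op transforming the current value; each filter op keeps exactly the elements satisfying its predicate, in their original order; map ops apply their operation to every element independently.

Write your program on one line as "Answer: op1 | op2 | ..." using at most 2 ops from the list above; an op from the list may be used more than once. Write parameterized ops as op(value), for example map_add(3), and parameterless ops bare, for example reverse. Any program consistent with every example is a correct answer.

filter_odd | reverse

Check, running the answer program on each example:
  [-45, -4, -14, 9, 19, -21, 27, 5] -> [-45, 9, 19, -21, 27, 5] -> [5, 27, -21, 19, 9, -45]
  [-18, 29, 18, -38, -21] -> [29, -21] -> [-21, 29]
  [-21, 45, 2, 30, 47, -12, 12] -> [-21, 45, 47] -> [47, 45, -21]
  [9, 1, 9, -10, -29, -35, -3, -32, 30] -> [9, 1, 9, -29, -35, -3] -> [-3, -35, -29, 9, 1, 9]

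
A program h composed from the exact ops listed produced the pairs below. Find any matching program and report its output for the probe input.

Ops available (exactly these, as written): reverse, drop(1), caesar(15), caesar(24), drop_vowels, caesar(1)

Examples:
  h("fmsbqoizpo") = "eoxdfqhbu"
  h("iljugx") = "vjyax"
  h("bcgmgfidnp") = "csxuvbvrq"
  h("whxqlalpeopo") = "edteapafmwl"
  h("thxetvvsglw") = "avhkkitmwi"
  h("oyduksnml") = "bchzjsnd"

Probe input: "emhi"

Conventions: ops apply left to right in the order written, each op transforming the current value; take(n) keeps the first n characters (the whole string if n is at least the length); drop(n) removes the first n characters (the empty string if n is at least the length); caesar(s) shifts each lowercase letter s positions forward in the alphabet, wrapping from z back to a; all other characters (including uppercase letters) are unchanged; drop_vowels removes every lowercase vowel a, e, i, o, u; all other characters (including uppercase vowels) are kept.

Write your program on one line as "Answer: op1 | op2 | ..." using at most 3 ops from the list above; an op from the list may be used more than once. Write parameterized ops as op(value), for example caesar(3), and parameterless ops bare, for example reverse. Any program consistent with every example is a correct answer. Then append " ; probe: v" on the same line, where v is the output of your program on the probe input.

reverse | caesar(15) | drop(1) ; probe: "wbt"

Check, running the answer program on each example:
  "fmsbqoizpo" -> "opzioqbsmf" -> "deoxdfqhbu" -> "eoxdfqhbu"
  "iljugx" -> "xgujli" -> "mvjyax" -> "vjyax"
  "bcgmgfidnp" -> "pndifgmgcb" -> "ecsxuvbvrq" -> "csxuvbvrq"
  "whxqlalpeopo" -> "opoeplalqxhw" -> "dedteapafmwl" -> "edteapafmwl"
  "thxetvvsglw" -> "wlgsvvtexht" -> "lavhkkitmwi" -> "avhkkitmwi"
  "oyduksnml" -> "lmnskudyo" -> "abchzjsnd" -> "bchzjsnd"
  probe: "emhi" -> "ihme" -> "xwbt" -> "wbt"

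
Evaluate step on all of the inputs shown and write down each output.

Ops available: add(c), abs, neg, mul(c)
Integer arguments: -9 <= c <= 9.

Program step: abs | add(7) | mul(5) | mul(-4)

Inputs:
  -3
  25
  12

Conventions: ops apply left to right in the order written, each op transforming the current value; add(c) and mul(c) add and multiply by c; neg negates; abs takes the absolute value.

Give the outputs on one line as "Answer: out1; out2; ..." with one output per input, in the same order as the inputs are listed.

-200; -640; -380

Execution, op by op:
  -3 -> 3 -> 10 -> 50 -> -200
  25 -> 25 -> 32 -> 160 -> -640
  12 -> 12 -> 19 -> 95 -> -380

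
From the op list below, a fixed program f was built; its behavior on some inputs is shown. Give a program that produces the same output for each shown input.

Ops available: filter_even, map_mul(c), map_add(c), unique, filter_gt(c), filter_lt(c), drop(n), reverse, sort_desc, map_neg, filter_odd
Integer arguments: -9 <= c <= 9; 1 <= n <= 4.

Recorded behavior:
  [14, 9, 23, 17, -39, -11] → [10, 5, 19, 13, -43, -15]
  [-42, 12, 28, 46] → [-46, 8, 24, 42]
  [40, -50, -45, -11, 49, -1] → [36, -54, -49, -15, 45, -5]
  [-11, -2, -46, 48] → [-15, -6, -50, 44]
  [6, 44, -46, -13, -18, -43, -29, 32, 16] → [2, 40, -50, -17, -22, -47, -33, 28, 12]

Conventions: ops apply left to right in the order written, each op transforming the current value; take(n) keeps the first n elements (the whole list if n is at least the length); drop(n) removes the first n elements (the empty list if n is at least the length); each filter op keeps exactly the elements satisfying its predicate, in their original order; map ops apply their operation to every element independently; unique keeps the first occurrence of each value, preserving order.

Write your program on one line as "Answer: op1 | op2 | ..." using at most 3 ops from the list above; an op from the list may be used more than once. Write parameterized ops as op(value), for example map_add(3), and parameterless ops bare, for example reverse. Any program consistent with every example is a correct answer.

map_add(-5) | map_add(1)

Check, running the answer program on each example:
  [14, 9, 23, 17, -39, -11] -> [9, 4, 18, 12, -44, -16] -> [10, 5, 19, 13, -43, -15]
  [-42, 12, 28, 46] -> [-47, 7, 23, 41] -> [-46, 8, 24, 42]
  [40, -50, -45, -11, 49, -1] -> [35, -55, -50, -16, 44, -6] -> [36, -54, -49, -15, 45, -5]
  [-11, -2, -46, 48] -> [-16, -7, -51, 43] -> [-15, -6, -50, 44]
  [6, 44, -46, -13, -18, -43, -29, 32, 16] -> [1, 39, -51, -18, -23, -48, -34, 27, 11] -> [2, 40, -50, -17, -22, -47, -33, 28, 12]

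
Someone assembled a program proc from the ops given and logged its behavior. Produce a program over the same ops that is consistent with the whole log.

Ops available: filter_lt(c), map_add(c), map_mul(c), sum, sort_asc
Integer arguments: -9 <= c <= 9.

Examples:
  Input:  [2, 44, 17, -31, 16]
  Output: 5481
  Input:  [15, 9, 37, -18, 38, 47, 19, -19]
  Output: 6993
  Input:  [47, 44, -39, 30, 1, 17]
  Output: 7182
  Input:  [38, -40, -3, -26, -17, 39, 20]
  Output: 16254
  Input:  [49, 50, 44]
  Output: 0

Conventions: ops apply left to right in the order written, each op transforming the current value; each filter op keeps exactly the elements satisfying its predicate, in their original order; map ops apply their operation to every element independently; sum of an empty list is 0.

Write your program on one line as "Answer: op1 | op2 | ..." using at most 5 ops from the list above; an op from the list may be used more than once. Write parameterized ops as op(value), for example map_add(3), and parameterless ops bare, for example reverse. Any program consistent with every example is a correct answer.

filter_lt(4) | map_mul(-3) | map_mul(-9) | map_mul(-7) | sum

Check, running the answer program on each example:
  [2, 44, 17, -31, 16] -> [2, -31] -> [-6, 93] -> [54, -837] -> [-378, 5859] -> 5481
  [15, 9, 37, -18, 38, 47, 19, -19] -> [-18, -19] -> [54, 57] -> [-486, -513] -> [3402, 3591] -> 6993
  [47, 44, -39, 30, 1, 17] -> [-39, 1] -> [117, -3] -> [-1053, 27] -> [7371, -189] -> 7182
  [38, -40, -3, -26, -17, 39, 20] -> [-40, -3, -26, -17] -> [120, 9, 78, 51] -> [-1080, -81, -702, -459] -> [7560, 567, 4914, 3213] -> 16254
  [49, 50, 44] -> [] -> [] -> [] -> [] -> 0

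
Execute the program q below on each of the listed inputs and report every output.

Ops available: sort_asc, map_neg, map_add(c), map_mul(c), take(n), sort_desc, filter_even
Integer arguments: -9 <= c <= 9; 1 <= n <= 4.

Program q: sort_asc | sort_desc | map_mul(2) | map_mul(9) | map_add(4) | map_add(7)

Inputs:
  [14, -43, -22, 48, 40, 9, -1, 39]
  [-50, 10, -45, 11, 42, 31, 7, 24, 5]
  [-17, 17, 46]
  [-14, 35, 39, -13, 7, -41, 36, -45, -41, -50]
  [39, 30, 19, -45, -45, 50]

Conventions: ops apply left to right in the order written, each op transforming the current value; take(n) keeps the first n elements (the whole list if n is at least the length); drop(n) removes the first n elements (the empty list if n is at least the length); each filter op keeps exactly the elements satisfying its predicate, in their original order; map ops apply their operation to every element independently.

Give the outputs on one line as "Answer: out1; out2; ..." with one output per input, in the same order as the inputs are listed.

[875, 731, 713, 263, 173, -7, -385, -763]; [767, 569, 443, 209, 191, 137, 101, -799, -889]; [839, 317, -295]; [713, 659, 641, 137, -223, -241, -727, -727, -799, -889]; [911, 713, 551, 353, -799, -799]

Execution, op by op:
  [14, -43, -22, 48, 40, 9, -1, 39] -> [-43, -22, -1, 9, 14, 39, 40, 48] -> [48, 40, 39, 14, 9, -1, -22, -43] -> [96, 80, 78, 28, 18, -2, -44, -86] -> [864, 720, 702, 252, 162, -18, -396, -774] -> [868, 724, 706, 256, 166, -14, -392, -770] -> [875, 731, 713, 263, 173, -7, -385, -763]
  [-50, 10, -45, 11, 42, 31, 7, 24, 5] -> [-50, -45, 5, 7, 10, 11, 24, 31, 42] -> [42, 31, 24, 11, 10, 7, 5, -45, -50] -> [84, 62, 48, 22, 20, 14, 10, -90, -100] -> [756, 558, 432, 198, 180, 126, 90, -810, -900] -> [760, 562, 436, 202, 184, 130, 94, -806, -896] -> [767, 569, 443, 209, 191, 137, 101, -799, -889]
  [-17, 17, 46] -> [-17, 17, 46] -> [46, 17, -17] -> [92, 34, -34] -> [828, 306, -306] -> [832, 310, -302] -> [839, 317, -295]
  [-14, 35, 39, -13, 7, -41, 36, -45, -41, -50] -> [-50, -45, -41, -41, -14, -13, 7, 35, 36, 39] -> [39, 36, 35, 7, -13, -14, -41, -41, -45, -50] -> [78, 72, 70, 14, -26, -28, -82, -82, -90, -100] -> [702, 648, 630, 126, -234, -252, -738, -738, -810, -900] -> [706, 652, 634, 130, -230, -248, -734, -734, -806, -896] -> [713, 659, 641, 137, -223, -241, -727, -727, -799, -889]
  [39, 30, 19, -45, -45, 50] -> [-45, -45, 19, 30, 39, 50] -> [50, 39, 30, 19, -45, -45] -> [100, 78, 60, 38, -90, -90] -> [900, 702, 540, 342, -810, -810] -> [904, 706, 544, 346, -806, -806] -> [911, 713, 551, 353, -799, -799]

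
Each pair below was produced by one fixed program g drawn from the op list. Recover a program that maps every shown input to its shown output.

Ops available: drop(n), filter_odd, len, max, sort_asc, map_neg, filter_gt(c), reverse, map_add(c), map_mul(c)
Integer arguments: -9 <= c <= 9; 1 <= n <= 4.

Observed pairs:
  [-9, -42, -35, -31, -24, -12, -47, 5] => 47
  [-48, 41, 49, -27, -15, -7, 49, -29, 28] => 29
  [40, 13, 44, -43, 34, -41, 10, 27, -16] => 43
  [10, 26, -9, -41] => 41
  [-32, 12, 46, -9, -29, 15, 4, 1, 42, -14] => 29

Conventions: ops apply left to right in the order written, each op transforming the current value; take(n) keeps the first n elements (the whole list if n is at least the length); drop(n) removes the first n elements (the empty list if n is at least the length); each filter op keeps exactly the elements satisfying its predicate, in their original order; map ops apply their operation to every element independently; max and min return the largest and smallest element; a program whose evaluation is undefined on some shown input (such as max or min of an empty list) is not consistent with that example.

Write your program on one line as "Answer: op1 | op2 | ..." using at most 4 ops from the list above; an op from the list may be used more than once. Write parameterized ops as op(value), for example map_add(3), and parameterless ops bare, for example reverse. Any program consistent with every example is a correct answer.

sort_asc | map_neg | filter_odd | max

Check, running the answer program on each example:
  [-9, -42, -35, -31, -24, -12, -47, 5] -> [-47, -42, -35, -31, -24, -12, -9, 5] -> [47, 42, 35, 31, 24, 12, 9, -5] -> [47, 35, 31, 9, -5] -> 47
  [-48, 41, 49, -27, -15, -7, 49, -29, 28] -> [-48, -29, -27, -15, -7, 28, 41, 49, 49] -> [48, 29, 27, 15, 7, -28, -41, -49, -49] -> [29, 27, 15, 7, -41, -49, -49] -> 29
  [40, 13, 44, -43, 34, -41, 10, 27, -16] -> [-43, -41, -16, 10, 13, 27, 34, 40, 44] -> [43, 41, 16, -10, -13, -27, -34, -40, -44] -> [43, 41, -13, -27] -> 43
  [10, 26, -9, -41] -> [-41, -9, 10, 26] -> [41, 9, -10, -26] -> [41, 9] -> 41
  [-32, 12, 46, -9, -29, 15, 4, 1, 42, -14] -> [-32, -29, -14, -9, 1, 4, 12, 15, 42, 46] -> [32, 29, 14, 9, -1, -4, -12, -15, -42, -46] -> [29, 9, -1, -15] -> 29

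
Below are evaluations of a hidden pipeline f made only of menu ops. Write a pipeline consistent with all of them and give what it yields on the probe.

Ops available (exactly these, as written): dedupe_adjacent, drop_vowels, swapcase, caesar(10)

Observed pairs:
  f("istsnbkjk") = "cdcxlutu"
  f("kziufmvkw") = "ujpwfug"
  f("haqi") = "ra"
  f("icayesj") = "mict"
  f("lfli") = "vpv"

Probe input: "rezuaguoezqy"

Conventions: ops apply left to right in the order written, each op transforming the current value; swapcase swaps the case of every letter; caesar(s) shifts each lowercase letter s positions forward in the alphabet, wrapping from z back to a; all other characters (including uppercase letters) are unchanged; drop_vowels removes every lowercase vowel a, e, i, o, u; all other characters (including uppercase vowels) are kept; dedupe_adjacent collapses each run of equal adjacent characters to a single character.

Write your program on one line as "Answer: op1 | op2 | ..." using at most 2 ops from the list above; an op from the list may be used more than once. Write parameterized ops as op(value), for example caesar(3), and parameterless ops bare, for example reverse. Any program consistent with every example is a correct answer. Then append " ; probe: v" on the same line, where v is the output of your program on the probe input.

drop_vowels | caesar(10) ; probe: "bjqjai"

Check, running the answer program on each example:
  "istsnbkjk" -> "stsnbkjk" -> "cdcxlutu"
  "kziufmvkw" -> "kzfmvkw" -> "ujpwfug"
  "haqi" -> "hq" -> "ra"
  "icayesj" -> "cysj" -> "mict"
  "lfli" -> "lfl" -> "vpv"
  probe: "rezuaguoezqy" -> "rzgzqy" -> "bjqjai"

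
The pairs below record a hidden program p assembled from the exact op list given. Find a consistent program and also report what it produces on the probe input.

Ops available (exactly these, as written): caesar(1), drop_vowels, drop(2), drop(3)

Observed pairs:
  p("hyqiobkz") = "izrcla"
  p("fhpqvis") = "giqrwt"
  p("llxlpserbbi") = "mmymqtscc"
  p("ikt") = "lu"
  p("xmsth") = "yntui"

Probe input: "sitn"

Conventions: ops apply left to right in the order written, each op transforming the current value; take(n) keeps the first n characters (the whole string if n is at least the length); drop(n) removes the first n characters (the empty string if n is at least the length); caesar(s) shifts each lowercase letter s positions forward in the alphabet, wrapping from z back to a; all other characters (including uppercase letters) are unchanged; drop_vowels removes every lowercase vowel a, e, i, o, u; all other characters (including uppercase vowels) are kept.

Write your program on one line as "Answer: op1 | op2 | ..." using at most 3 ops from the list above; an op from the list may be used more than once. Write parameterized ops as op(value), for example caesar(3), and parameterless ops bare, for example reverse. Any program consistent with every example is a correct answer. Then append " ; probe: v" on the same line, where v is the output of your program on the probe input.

drop_vowels | caesar(1) ; probe: "tuo"

Check, running the answer program on each example:
  "hyqiobkz" -> "hyqbkz" -> "izrcla"
  "fhpqvis" -> "fhpqvs" -> "giqrwt"
  "llxlpserbbi" -> "llxlpsrbb" -> "mmymqtscc"
  "ikt" -> "kt" -> "lu"
  "xmsth" -> "xmsth" -> "yntui"
  probe: "sitn" -> "stn" -> "tuo"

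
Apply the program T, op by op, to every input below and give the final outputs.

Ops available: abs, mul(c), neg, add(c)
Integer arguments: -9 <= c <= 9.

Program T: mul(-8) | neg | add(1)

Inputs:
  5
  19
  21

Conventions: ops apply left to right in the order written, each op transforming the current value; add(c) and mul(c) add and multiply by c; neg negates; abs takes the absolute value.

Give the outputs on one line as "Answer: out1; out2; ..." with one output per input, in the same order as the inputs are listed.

41; 153; 169

Execution, op by op:
  5 -> -40 -> 40 -> 41
  19 -> -152 -> 152 -> 153
  21 -> -168 -> 168 -> 169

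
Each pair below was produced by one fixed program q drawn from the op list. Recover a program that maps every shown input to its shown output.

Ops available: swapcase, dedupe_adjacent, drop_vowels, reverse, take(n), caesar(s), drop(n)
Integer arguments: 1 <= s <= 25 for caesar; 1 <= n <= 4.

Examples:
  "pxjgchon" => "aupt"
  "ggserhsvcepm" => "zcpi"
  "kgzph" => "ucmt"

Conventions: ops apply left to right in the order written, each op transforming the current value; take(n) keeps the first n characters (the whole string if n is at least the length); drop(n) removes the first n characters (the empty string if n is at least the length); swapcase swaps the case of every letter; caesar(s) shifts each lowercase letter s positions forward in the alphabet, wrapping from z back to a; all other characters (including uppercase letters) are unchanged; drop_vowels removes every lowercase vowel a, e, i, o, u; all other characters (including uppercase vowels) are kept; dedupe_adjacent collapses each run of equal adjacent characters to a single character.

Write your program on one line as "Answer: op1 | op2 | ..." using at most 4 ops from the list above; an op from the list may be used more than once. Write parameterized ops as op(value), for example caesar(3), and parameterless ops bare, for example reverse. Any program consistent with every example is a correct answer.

reverse | drop_vowels | take(4) | caesar(13)

Check, running the answer program on each example:
  "pxjgchon" -> "nohcgjxp" -> "nhcgjxp" -> "nhcg" -> "aupt"
  "ggserhsvcepm" -> "mpecvshresgg" -> "mpcvshrsgg" -> "mpcv" -> "zcpi"
  "kgzph" -> "hpzgk" -> "hpzgk" -> "hpzg" -> "ucmt"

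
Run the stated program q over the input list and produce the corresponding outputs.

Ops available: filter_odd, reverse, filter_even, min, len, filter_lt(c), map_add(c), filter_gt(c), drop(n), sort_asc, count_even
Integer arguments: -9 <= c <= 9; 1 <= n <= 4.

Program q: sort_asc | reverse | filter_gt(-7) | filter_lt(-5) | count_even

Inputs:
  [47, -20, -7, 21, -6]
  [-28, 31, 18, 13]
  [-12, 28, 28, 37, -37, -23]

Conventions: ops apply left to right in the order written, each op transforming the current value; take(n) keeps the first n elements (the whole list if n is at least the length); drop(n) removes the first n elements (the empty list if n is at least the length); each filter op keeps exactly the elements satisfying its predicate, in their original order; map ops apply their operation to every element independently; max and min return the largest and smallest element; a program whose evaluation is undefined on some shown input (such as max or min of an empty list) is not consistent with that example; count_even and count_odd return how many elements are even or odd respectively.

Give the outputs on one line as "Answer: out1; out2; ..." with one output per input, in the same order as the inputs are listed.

1; 0; 0

Execution, op by op:
  [47, -20, -7, 21, -6] -> [-20, -7, -6, 21, 47] -> [47, 21, -6, -7, -20] -> [47, 21, -6] -> [-6] -> 1
  [-28, 31, 18, 13] -> [-28, 13, 18, 31] -> [31, 18, 13, -28] -> [31, 18, 13] -> [] -> 0
  [-12, 28, 28, 37, -37, -23] -> [-37, -23, -12, 28, 28, 37] -> [37, 28, 28, -12, -23, -37] -> [37, 28, 28] -> [] -> 0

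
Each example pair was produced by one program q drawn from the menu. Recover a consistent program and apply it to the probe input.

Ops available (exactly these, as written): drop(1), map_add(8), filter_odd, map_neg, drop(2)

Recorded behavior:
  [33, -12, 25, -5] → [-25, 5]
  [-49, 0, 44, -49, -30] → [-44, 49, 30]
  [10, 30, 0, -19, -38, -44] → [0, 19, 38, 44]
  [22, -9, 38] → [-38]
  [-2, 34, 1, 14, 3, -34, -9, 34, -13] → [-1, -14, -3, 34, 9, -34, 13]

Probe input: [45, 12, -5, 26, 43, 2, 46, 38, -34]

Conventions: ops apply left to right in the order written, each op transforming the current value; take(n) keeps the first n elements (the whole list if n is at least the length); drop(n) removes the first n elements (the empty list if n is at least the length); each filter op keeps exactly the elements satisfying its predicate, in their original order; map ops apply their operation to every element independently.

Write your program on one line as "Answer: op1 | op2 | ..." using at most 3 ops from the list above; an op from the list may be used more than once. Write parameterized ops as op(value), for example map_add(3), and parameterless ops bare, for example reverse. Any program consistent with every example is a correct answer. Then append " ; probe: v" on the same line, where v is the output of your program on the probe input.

drop(2) | map_neg ; probe: [5, -26, -43, -2, -46, -38, 34]

Check, running the answer program on each example:
  [33, -12, 25, -5] -> [25, -5] -> [-25, 5]
  [-49, 0, 44, -49, -30] -> [44, -49, -30] -> [-44, 49, 30]
  [10, 30, 0, -19, -38, -44] -> [0, -19, -38, -44] -> [0, 19, 38, 44]
  [22, -9, 38] -> [38] -> [-38]
  [-2, 34, 1, 14, 3, -34, -9, 34, -13] -> [1, 14, 3, -34, -9, 34, -13] -> [-1, -14, -3, 34, 9, -34, 13]
  probe: [45, 12, -5, 26, 43, 2, 46, 38, -34] -> [-5, 26, 43, 2, 46, 38, -34] -> [5, -26, -43, -2, -46, -38, 34]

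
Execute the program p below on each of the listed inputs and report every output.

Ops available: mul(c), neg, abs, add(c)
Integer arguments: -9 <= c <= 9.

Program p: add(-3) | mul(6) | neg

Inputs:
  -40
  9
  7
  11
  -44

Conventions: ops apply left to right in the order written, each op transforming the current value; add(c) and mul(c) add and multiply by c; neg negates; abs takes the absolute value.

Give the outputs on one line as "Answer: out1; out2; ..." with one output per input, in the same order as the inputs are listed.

258; -36; -24; -48; 282

Execution, op by op:
  -40 -> -43 -> -258 -> 258
  9 -> 6 -> 36 -> -36
  7 -> 4 -> 24 -> -24
  11 -> 8 -> 48 -> -48
  -44 -> -47 -> -282 -> 282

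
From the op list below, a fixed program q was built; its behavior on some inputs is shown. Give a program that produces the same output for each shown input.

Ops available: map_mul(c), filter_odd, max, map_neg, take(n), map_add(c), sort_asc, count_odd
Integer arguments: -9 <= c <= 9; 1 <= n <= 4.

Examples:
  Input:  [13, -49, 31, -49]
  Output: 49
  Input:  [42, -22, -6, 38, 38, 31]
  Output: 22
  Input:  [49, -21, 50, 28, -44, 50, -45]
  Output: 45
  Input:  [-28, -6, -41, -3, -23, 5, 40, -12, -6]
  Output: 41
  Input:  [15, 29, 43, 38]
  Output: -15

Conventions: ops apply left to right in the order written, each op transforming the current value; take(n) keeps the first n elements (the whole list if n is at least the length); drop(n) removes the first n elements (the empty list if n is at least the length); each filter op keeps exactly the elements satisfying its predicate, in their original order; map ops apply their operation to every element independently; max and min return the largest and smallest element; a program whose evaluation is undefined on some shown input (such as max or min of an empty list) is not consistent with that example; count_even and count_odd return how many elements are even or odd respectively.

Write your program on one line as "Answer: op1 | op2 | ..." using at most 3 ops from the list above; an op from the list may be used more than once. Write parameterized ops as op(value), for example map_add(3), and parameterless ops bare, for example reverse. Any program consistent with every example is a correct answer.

sort_asc | map_neg | max

Check, running the answer program on each example:
  [13, -49, 31, -49] -> [-49, -49, 13, 31] -> [49, 49, -13, -31] -> 49
  [42, -22, -6, 38, 38, 31] -> [-22, -6, 31, 38, 38, 42] -> [22, 6, -31, -38, -38, -42] -> 22
  [49, -21, 50, 28, -44, 50, -45] -> [-45, -44, -21, 28, 49, 50, 50] -> [45, 44, 21, -28, -49, -50, -50] -> 45
  [-28, -6, -41, -3, -23, 5, 40, -12, -6] -> [-41, -28, -23, -12, -6, -6, -3, 5, 40] -> [41, 28, 23, 12, 6, 6, 3, -5, -40] -> 41
  [15, 29, 43, 38] -> [15, 29, 38, 43] -> [-15, -29, -38, -43] -> -15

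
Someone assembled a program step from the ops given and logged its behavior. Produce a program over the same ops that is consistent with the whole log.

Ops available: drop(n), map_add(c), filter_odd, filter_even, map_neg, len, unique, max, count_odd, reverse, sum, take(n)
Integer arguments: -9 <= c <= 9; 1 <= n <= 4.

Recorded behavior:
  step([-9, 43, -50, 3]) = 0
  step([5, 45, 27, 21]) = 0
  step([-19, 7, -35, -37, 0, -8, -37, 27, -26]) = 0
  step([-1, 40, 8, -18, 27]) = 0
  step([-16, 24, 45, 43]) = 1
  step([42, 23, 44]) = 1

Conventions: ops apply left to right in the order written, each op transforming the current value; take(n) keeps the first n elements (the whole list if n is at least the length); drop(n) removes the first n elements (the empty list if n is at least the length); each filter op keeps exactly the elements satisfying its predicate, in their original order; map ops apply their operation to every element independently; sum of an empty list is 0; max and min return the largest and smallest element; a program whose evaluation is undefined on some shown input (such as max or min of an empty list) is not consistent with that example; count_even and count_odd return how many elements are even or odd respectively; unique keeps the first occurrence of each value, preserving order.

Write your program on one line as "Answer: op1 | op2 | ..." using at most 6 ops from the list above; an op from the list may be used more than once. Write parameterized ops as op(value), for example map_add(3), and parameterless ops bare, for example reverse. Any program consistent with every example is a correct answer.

map_neg | take(1) | filter_even | map_neg | len

Check, running the answer program on each example:
  [-9, 43, -50, 3] -> [9, -43, 50, -3] -> [9] -> [] -> [] -> 0
  [5, 45, 27, 21] -> [-5, -45, -27, -21] -> [-5] -> [] -> [] -> 0
  [-19, 7, -35, -37, 0, -8, -37, 27, -26] -> [19, -7, 35, 37, 0, 8, 37, -27, 26] -> [19] -> [] -> [] -> 0
  [-1, 40, 8, -18, 27] -> [1, -40, -8, 18, -27] -> [1] -> [] -> [] -> 0
  [-16, 24, 45, 43] -> [16, -24, -45, -43] -> [16] -> [16] -> [-16] -> 1
  [42, 23, 44] -> [-42, -23, -44] -> [-42] -> [-42] -> [42] -> 1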